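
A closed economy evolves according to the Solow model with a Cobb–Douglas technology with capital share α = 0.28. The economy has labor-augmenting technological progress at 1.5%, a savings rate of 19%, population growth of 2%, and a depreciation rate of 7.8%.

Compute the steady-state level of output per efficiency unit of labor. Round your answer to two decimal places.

y* = 1.22

At the steady state, Δk = 0, so s·k^α = (n + g + δ)·k.
Dividing both sides by k: k^(1−α) = s / (n + g + δ).
k^0.72 = 0.19 / (0.020 + 0.015 + 0.078) = 0.19 / 0.113 = 1.6814
k* = 1.6814^(1/0.72) ≈ 2.0579
y* = (k*)^α = 2.0579^0.28 ≈ 1.2239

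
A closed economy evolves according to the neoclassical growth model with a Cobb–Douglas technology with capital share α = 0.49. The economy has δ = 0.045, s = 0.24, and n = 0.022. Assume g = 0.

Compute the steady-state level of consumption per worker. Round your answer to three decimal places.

At the steady state, Δk = 0, so s·k^α = (n + δ)·k.
Dividing both sides by k: k^(1−α) = s / (n + δ).
k^0.51 = 0.24 / (0.022 + 0.045) = 0.24 / 0.067 = 3.5821
k* = 3.5821^(1/0.51) ≈ 12.2052
y* = (k*)^α = 12.2052^0.49 ≈ 3.4073
c* = (1 − s)·y* = (1 − 0.24) × 3.4073 ≈ 2.5895

c* = 2.590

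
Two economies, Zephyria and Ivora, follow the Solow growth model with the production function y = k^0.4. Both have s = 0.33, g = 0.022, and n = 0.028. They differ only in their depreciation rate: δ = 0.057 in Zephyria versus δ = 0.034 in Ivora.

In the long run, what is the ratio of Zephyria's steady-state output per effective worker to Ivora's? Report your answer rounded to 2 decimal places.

y*_Z / y*_I ≈ 0.85

Steady-state y* = [s/(n + g + δ)]^(α/(1−α)), so the ratio is [ (s_Z/(n + g + δ)_Z) / (s_I/(n + g + δ)_I) ]^0.6667.
s_Z/(n + g + δ)_Z = 0.33/0.107 = 3.0841; s_I/(n + g + δ)_I = 0.33/0.084 = 3.9286.
Ratio = (3.0841/3.9286)^0.6667 = 0.7850^0.6667 ≈ 0.8510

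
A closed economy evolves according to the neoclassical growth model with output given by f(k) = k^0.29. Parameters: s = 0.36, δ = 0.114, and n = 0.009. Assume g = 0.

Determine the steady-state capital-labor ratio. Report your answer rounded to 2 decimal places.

At the steady state, Δk = 0, so s·k^α = (n + δ)·k.
Dividing both sides by k: k^(1−α) = s / (n + δ).
k^0.71 = 0.36 / (0.009 + 0.114) = 0.36 / 0.123 = 2.9268
k* = 2.9268^(1/0.71) ≈ 4.5383

k* = 4.54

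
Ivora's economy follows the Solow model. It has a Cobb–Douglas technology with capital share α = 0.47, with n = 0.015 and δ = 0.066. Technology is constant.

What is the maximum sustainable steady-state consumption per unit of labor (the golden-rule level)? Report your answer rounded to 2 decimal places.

c_gold ≈ 2.52

At the golden rule, f'(k) = n + δ, so α·k^(α−1) = n + δ and k_gold = (α/(n + δ))^(1/(1−α)).
k_gold = (0.47/0.081)^(1/0.53) = 5.8025^1.8868 ≈ 27.5924
c_gold = f(k_gold) − (n + δ)·k_gold = 4.7552 − 0.081×27.5924 ≈ 2.5202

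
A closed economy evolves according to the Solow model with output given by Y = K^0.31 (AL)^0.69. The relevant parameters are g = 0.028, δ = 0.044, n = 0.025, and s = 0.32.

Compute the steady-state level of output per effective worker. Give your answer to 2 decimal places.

y* = 1.71

In steady state, investment equals break-even investment: s·k^α = (n + g + δ)·k.
Rearranging, k^(1−α) = s / (n + g + δ).
k^0.69 = 0.32 / (0.025 + 0.028 + 0.044) = 0.32 / 0.097 = 3.2990
k* = 3.2990^(1/0.69) ≈ 5.6400
y* = (k*)^α = 5.6400^0.31 ≈ 1.7096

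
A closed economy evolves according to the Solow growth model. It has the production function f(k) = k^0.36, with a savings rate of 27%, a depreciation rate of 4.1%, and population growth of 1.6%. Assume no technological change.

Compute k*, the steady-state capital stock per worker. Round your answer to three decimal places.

In steady state, investment equals break-even investment: s·k^α = (n + δ)·k.
Dividing both sides by k: k^(1−α) = s / (n + δ).
k^0.64 = 0.27 / (0.016 + 0.041) = 0.27 / 0.057 = 4.7368
k* = 4.7368^(1/0.64) ≈ 11.3618

k* ≈ 11.362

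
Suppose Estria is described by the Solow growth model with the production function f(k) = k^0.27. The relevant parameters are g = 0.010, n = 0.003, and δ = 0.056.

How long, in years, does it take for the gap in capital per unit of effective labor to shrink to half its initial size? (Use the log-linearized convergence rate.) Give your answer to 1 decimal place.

Near the steady state the convergence rate is λ = (1 − α)(n + g + δ).
λ = (1 − 0.27) × 0.069 = 0.73 × 0.069 = 0.05037
Half-life = ln 2 / λ = 0.6931 / 0.05037 ≈ 13.76 years

half-life ≈ 13.8 years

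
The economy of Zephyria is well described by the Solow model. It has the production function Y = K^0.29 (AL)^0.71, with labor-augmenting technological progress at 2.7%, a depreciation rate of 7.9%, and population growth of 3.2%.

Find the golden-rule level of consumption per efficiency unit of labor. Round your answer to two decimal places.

At the golden rule, f'(k) = n + g + δ, so α·k^(α−1) = n + g + δ and k_gold = (α/(n + g + δ))^(1/(1−α)).
k_gold = (0.29/0.138)^(1/0.71) = 2.1014^1.4085 ≈ 2.8461
c_gold = f(k_gold) − (n + g + δ)·k_gold = 1.3544 − 0.138×2.8461 ≈ 0.9616

c_gold ≈ 0.96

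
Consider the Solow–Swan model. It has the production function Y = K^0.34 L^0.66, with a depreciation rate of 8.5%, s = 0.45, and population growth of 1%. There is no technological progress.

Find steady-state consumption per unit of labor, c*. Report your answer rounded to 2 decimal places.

c* = 1.23

Steady state requires s·f(k) = (n + δ)·k, i.e. s·k^α = (n + δ)·k.
Rearranging, k^(1−α) = s / (n + δ).
k^0.66 = 0.45 / (0.010 + 0.085) = 0.45 / 0.095 = 4.7368
k* = 4.7368^(1/0.66) ≈ 10.5551
y* = (k*)^α = 10.5551^0.34 ≈ 2.2283
c* = (1 − s)·y* = (1 − 0.45) × 2.2283 ≈ 1.2256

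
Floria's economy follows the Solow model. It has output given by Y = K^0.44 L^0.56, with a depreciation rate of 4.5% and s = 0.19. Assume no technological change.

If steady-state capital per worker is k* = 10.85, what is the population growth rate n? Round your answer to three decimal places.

n ≈ 0.005

At the steady state, Δk = 0, so s·k^α = (n + δ)·k.
So s / (n + δ) = (k*)^(1−α) = 10.85^0.56 = 3.8005.
Therefore n + δ = s / 3.8005 = 0.19 / 3.8005 = 0.0500, so n = 0.0500 − 0.045 = 0.0050.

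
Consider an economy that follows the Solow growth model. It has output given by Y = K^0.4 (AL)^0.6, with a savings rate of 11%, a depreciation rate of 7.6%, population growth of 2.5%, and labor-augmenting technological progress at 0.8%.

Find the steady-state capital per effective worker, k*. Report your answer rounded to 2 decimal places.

In steady state, investment equals break-even investment: s·k^α = (n + g + δ)·k.
Dividing both sides by k: k^(1−α) = s / (n + g + δ).
k^0.6 = 0.11 / (0.025 + 0.008 + 0.076) = 0.11 / 0.109 = 1.0092
k* = 1.0092^(1/0.6) ≈ 1.0154

k* = 1.02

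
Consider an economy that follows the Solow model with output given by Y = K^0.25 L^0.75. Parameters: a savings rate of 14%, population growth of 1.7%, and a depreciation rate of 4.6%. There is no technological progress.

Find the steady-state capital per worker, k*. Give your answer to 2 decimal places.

At the steady state, Δk = 0, so s·k^α = (n + δ)·k.
Rearranging, k^(1−α) = s / (n + δ).
k^0.75 = 0.14 / (0.017 + 0.046) = 0.14 / 0.063 = 2.2222
k* = 2.2222^(1/0.75) ≈ 2.8999

k* = 2.90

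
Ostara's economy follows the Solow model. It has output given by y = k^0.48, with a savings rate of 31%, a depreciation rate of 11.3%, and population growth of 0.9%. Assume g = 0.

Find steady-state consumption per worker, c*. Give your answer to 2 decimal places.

In steady state, investment equals break-even investment: s·k^α = (n + δ)·k.
Dividing both sides by k: k^(1−α) = s / (n + δ).
k^0.52 = 0.31 / (0.009 + 0.113) = 0.31 / 0.122 = 2.5410
k* = 2.5410^(1/0.52) ≈ 6.0097
y* = (k*)^α = 6.0097^0.48 ≈ 2.3651
c* = (1 − s)·y* = (1 − 0.31) × 2.3651 ≈ 1.6319

c* = 1.63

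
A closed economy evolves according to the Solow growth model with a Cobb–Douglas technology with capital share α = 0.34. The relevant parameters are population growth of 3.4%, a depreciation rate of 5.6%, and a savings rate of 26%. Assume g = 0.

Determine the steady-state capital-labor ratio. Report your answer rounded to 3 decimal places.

k* ≈ 4.990

Steady state requires s·f(k) = (n + δ)·k, i.e. s·k^α = (n + δ)·k.
Rearranging, k^(1−α) = s / (n + δ).
k^0.66 = 0.26 / (0.034 + 0.056) = 0.26 / 0.090 = 2.8889
k* = 2.8889^(1/0.66) ≈ 4.9898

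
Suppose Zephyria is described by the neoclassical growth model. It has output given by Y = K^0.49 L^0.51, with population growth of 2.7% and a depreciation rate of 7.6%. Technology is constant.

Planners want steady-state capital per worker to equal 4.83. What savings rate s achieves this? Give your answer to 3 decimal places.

At the steady state, Δk = 0, so s·k^α = (n + δ)·k.
So s / (n + δ) = (k*)^(1−α) = 4.83^0.51 = 2.2326.
Therefore s = 2.2326 × (n + δ) = 2.2326 × 0.103 = 0.2300.

s ≈ 0.230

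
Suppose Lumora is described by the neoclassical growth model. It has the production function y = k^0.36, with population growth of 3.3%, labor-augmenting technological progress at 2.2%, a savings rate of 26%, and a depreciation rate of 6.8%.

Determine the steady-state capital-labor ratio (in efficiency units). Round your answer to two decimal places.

Steady state requires s·f(k) = (n + g + δ)·k, i.e. s·k^α = (n + g + δ)·k.
Dividing both sides by k: k^(1−α) = s / (n + g + δ).
k^0.64 = 0.26 / (0.033 + 0.022 + 0.068) = 0.26 / 0.123 = 2.1138
k* = 2.1138^(1/0.64) ≈ 3.2204

k* ≈ 3.22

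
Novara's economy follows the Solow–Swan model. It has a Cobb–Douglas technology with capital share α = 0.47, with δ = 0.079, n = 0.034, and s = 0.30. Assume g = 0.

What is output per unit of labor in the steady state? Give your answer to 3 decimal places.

y* ≈ 2.377

At the steady state, Δk = 0, so s·k^α = (n + δ)·k.
Dividing both sides by k: k^(1−α) = s / (n + δ).
k^0.53 = 0.30 / (0.034 + 0.079) = 0.30 / 0.113 = 2.6549
k* = 2.6549^(1/0.53) ≈ 6.3109
y* = (k*)^α = 6.3109^0.47 ≈ 2.3771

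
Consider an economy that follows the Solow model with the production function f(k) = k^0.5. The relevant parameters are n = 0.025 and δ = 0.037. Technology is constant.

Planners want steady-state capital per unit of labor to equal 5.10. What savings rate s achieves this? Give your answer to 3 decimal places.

s ≈ 0.140

In steady state, investment equals break-even investment: s·k^α = (n + δ)·k.
So s / (n + δ) = (k*)^(1−α) = 5.10^0.5 = 2.2583.
Therefore s = 2.2583 × (n + δ) = 2.2583 × 0.062 = 0.1400.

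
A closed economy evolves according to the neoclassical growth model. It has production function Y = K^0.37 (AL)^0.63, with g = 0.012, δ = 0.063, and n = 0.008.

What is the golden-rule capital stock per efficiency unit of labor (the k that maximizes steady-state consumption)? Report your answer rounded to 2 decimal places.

The golden rule sets f'(k) = n + g + δ, i.e. α·k^(α−1) = n + g + δ.
So k^(1−α) = α / (n + g + δ) = 0.37 / 0.083 = 4.4578.
k_gold = 4.4578^(1/0.63) ≈ 10.7238

k_gold ≈ 10.72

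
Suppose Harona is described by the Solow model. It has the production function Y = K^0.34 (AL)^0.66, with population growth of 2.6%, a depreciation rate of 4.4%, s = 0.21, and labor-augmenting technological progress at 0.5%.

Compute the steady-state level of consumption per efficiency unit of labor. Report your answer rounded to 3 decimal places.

In steady state, investment equals break-even investment: s·k^α = (n + g + δ)·k.
Rearranging, k^(1−α) = s / (n + g + δ).
k^0.66 = 0.21 / (0.026 + 0.005 + 0.044) = 0.21 / 0.075 = 2.8000
k* = 2.8000^(1/0.66) ≈ 4.7590
y* = (k*)^α = 4.7590^0.34 ≈ 1.6996
c* = (1 − s)·y* = (1 − 0.21) × 1.6996 ≈ 1.3427

c* = 1.343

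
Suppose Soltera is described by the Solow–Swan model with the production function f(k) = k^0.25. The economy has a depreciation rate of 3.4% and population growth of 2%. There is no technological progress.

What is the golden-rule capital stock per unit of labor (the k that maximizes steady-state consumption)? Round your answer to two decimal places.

The golden rule sets f'(k) = n + δ, i.e. α·k^(α−1) = n + δ.
So k^(1−α) = α / (n + δ) = 0.25 / 0.054 = 4.6296.
k_gold = 4.6296^(1/0.75) ≈ 7.7160

k_gold ≈ 7.72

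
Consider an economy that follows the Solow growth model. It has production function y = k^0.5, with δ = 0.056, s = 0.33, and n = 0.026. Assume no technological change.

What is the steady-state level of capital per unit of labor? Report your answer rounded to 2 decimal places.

Steady state requires s·f(k) = (n + δ)·k, i.e. s·k^α = (n + δ)·k.
Dividing both sides by k: k^(1−α) = s / (n + δ).
k^0.5 = 0.33 / (0.026 + 0.056) = 0.33 / 0.082 = 4.0244
k* = 4.0244^(1/0.5) ≈ 16.1958

k* = 16.20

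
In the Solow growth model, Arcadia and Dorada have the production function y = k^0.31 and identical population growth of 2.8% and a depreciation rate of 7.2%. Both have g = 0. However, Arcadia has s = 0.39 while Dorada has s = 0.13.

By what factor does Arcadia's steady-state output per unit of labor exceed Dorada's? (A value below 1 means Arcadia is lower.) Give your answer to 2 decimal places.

ratio ≈ 1.64

Steady-state y* = [s/(n + δ)]^(α/(1−α)), so the ratio is [ (s_A/(n + δ)_A) / (s_D/(n + δ)_D) ]^0.4493.
s_A/(n + δ)_A = 0.39/0.100 = 3.9000; s_D/(n + δ)_D = 0.13/0.100 = 1.3000.
Ratio = (3.9000/1.3000)^0.4493 = 3.0000^0.4493 ≈ 1.6382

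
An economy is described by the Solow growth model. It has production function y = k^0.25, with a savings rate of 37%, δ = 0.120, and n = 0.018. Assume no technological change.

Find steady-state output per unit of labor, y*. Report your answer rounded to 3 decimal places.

y* ≈ 1.389

Steady state requires s·f(k) = (n + δ)·k, i.e. s·k^α = (n + δ)·k.
Dividing both sides by k: k^(1−α) = s / (n + δ).
k^0.75 = 0.37 / (0.018 + 0.120) = 0.37 / 0.138 = 2.6812
k* = 2.6812^(1/0.75) ≈ 3.7248
y* = (k*)^α = 3.7248^0.25 ≈ 1.3892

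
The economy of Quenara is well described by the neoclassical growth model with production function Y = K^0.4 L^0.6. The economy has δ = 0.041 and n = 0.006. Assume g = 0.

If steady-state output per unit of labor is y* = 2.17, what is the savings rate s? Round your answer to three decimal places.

Steady state requires s·f(k) = (n + δ)·k, i.e. s·k^α = (n + δ)·k.
Since y* = [s/(n + δ)]^(α/(1−α)), we have s/(n + δ) = (y*)^((1−α)/α) = 2.17^1.5 = 3.1966.
Therefore s = 3.1966 × (n + δ) = 3.1966 × 0.047 = 0.1502.

s ≈ 0.150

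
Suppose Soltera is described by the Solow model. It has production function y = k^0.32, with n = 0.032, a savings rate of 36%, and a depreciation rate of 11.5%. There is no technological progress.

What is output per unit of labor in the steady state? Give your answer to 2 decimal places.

In steady state, investment equals break-even investment: s·k^α = (n + δ)·k.
Rearranging, k^(1−α) = s / (n + δ).
k^0.68 = 0.36 / (0.032 + 0.115) = 0.36 / 0.147 = 2.4490
k* = 2.4490^(1/0.68) ≈ 3.7329
y* = (k*)^α = 3.7329^0.32 ≈ 1.5242

y* = 1.52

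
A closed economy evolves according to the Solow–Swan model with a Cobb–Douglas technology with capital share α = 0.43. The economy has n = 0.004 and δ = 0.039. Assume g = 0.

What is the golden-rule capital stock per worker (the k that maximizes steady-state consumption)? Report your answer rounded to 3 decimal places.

The golden rule sets f'(k) = n + δ, i.e. α·k^(α−1) = n + δ.
So k^(1−α) = α / (n + δ) = 0.43 / 0.043 = 10.0000.
k_gold = 10.0000^(1/0.57) ≈ 56.8049

k_gold ≈ 56.805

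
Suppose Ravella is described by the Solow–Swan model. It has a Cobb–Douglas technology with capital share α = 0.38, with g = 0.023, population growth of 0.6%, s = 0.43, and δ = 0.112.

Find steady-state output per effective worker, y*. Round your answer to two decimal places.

y* ≈ 1.98

In steady state, investment equals break-even investment: s·k^α = (n + g + δ)·k.
Rearranging, k^(1−α) = s / (n + g + δ).
k^0.62 = 0.43 / (0.006 + 0.023 + 0.112) = 0.43 / 0.141 = 3.0496
k* = 3.0496^(1/0.62) ≈ 6.0400
y* = (k*)^α = 6.0400^0.38 ≈ 1.9806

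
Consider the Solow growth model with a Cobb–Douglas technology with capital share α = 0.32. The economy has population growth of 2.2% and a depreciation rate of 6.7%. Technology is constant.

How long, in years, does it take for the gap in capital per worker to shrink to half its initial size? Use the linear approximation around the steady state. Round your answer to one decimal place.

about 11.5 years

Near the steady state the convergence rate is λ = (1 − α)(n + δ).
λ = (1 − 0.32) × 0.089 = 0.68 × 0.089 = 0.06052
Half-life = ln 2 / λ = 0.6931 / 0.06052 ≈ 11.45 years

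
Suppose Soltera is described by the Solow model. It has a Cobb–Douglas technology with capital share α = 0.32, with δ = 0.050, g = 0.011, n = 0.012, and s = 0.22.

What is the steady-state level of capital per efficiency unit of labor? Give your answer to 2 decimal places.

k* ≈ 5.06

At the steady state, Δk = 0, so s·k^α = (n + g + δ)·k.
Rearranging, k^(1−α) = s / (n + g + δ).
k^0.68 = 0.22 / (0.012 + 0.011 + 0.050) = 0.22 / 0.073 = 3.0137
k* = 3.0137^(1/0.68) ≈ 5.0648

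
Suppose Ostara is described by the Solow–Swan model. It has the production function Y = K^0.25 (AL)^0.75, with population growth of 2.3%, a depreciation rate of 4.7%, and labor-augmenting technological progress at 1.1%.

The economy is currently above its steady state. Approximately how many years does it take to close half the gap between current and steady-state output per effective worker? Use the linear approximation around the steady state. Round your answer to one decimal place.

Near the steady state the convergence rate is λ = (1 − α)(n + g + δ).
λ = (1 − 0.25) × 0.081 = 0.75 × 0.081 = 0.06075
Half-life = ln 2 / λ = 0.6931 / 0.06075 ≈ 11.41 years

about 11.4 years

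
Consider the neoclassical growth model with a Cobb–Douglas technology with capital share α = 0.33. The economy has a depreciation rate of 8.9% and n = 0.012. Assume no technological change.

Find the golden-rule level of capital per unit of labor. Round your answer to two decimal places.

The golden rule sets f'(k) = n + δ, i.e. α·k^(α−1) = n + δ.
So k^(1−α) = α / (n + δ) = 0.33 / 0.101 = 3.2673.
k_gold = 3.2673^(1/0.67) ≈ 5.8539

k_gold ≈ 5.85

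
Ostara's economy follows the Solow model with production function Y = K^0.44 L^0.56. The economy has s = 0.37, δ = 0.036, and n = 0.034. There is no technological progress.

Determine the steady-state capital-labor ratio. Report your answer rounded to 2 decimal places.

k* ≈ 19.55

Steady state requires s·f(k) = (n + δ)·k, i.e. s·k^α = (n + δ)·k.
Dividing both sides by k: k^(1−α) = s / (n + δ).
k^0.56 = 0.37 / (0.034 + 0.036) = 0.37 / 0.070 = 5.2857
k* = 5.2857^(1/0.56) ≈ 19.5548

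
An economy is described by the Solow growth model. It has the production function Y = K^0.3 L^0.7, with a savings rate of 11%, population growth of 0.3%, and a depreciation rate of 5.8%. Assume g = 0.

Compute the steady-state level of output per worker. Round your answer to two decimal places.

y* ≈ 1.29

At the steady state, Δk = 0, so s·k^α = (n + δ)·k.
Rearranging, k^(1−α) = s / (n + δ).
k^0.7 = 0.11 / (0.003 + 0.058) = 0.11 / 0.061 = 1.8033
k* = 1.8033^(1/0.7) ≈ 2.3217
y* = (k*)^α = 2.3217^0.3 ≈ 1.2875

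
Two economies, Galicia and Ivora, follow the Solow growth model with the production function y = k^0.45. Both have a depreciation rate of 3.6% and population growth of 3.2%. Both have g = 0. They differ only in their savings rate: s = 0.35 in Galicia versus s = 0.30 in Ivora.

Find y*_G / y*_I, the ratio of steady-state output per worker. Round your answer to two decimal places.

ratio ≈ 1.13

Steady-state y* = [s/(n + δ)]^(α/(1−α)), so the ratio is [ (s_G/(n + δ)_G) / (s_I/(n + δ)_I) ]^0.8182.
s_G/(n + δ)_G = 0.35/0.068 = 5.1471; s_I/(n + δ)_I = 0.30/0.068 = 4.4118.
Ratio = (5.1471/4.4118)^0.8182 = 1.1667^0.8182 ≈ 1.1345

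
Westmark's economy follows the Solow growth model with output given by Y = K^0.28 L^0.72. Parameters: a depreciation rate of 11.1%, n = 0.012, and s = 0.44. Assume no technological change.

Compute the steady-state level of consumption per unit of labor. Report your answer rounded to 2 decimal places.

c* = 0.92

Steady state requires s·f(k) = (n + δ)·k, i.e. s·k^α = (n + δ)·k.
Rearranging, k^(1−α) = s / (n + δ).
k^0.72 = 0.44 / (0.012 + 0.111) = 0.44 / 0.123 = 3.5772
k* = 3.5772^(1/0.72) ≈ 5.8723
y* = (k*)^α = 5.8723^0.28 ≈ 1.6416
c* = (1 − s)·y* = (1 − 0.44) × 1.6416 ≈ 0.9193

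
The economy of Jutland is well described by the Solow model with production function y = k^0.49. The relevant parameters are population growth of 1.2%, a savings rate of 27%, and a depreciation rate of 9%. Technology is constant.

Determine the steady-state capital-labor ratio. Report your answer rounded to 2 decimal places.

At the steady state, Δk = 0, so s·k^α = (n + δ)·k.
Rearranging, k^(1−α) = s / (n + δ).
k^0.51 = 0.27 / (0.012 + 0.090) = 0.27 / 0.102 = 2.6471
k* = 2.6471^(1/0.51) ≈ 6.7447

k* ≈ 6.74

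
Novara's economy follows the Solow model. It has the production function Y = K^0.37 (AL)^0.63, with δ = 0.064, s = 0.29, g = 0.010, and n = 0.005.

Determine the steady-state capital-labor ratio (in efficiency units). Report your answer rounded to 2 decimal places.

k* = 7.88

In steady state, investment equals break-even investment: s·k^α = (n + g + δ)·k.
Rearranging, k^(1−α) = s / (n + g + δ).
k^0.63 = 0.29 / (0.005 + 0.010 + 0.064) = 0.29 / 0.079 = 3.6709
k* = 3.6709^(1/0.63) ≈ 7.8789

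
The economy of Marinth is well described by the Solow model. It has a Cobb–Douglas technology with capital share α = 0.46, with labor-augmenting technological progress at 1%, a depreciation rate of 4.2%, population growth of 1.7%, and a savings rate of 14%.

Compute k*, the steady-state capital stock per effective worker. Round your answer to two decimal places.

k* ≈ 3.71

In steady state, investment equals break-even investment: s·k^α = (n + g + δ)·k.
Rearranging, k^(1−α) = s / (n + g + δ).
k^0.54 = 0.14 / (0.017 + 0.010 + 0.042) = 0.14 / 0.069 = 2.0290
k* = 2.0290^(1/0.54) ≈ 3.7072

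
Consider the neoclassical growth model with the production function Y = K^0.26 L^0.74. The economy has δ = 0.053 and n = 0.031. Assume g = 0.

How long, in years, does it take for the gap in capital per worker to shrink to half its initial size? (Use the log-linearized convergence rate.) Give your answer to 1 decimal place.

Near the steady state the convergence rate is λ = (1 − α)(n + δ).
λ = (1 − 0.26) × 0.084 = 0.74 × 0.084 = 0.06216
Half-life = ln 2 / λ = 0.6931 / 0.06216 ≈ 11.15 years

half-life ≈ 11.2 years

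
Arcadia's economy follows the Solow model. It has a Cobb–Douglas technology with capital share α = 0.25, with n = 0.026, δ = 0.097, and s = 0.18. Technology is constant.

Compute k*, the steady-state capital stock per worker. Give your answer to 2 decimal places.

k* = 1.66

In steady state, investment equals break-even investment: s·k^α = (n + δ)·k.
Dividing both sides by k: k^(1−α) = s / (n + δ).
k^0.75 = 0.18 / (0.026 + 0.097) = 0.18 / 0.123 = 1.4634
k* = 1.4634^(1/0.75) ≈ 1.6614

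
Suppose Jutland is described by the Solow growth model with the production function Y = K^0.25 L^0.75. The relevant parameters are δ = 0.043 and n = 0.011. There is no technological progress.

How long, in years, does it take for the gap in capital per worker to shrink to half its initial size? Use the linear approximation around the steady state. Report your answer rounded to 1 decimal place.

Near the steady state the convergence rate is λ = (1 − α)(n + δ).
λ = (1 − 0.25) × 0.054 = 0.75 × 0.054 = 0.0405
Half-life = ln 2 / λ = 0.6931 / 0.0405 ≈ 17.11 years

about 17.1 years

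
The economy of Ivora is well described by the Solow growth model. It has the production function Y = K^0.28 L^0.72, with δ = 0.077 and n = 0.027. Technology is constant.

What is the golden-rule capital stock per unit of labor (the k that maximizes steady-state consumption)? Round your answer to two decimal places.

k_gold ≈ 3.96

The golden rule sets f'(k) = n + δ, i.e. α·k^(α−1) = n + δ.
So k^(1−α) = α / (n + δ) = 0.28 / 0.104 = 2.6923.
k_gold = 2.6923^(1/0.72) ≈ 3.9573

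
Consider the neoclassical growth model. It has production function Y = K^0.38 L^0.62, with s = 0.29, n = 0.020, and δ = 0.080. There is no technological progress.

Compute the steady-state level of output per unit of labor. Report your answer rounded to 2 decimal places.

At the steady state, Δk = 0, so s·k^α = (n + δ)·k.
Rearranging, k^(1−α) = s / (n + δ).
k^0.62 = 0.29 / (0.020 + 0.080) = 0.29 / 0.100 = 2.9000
k* = 2.9000^(1/0.62) ≈ 5.5693
y* = (k*)^α = 5.5693^0.38 ≈ 1.9205

y* = 1.92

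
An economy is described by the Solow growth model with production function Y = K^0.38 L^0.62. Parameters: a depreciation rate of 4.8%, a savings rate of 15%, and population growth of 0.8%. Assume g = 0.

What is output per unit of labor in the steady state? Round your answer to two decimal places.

y* = 1.83

At the steady state, Δk = 0, so s·k^α = (n + δ)·k.
Rearranging, k^(1−α) = s / (n + δ).
k^0.62 = 0.15 / (0.008 + 0.048) = 0.15 / 0.056 = 2.6786
k* = 2.6786^(1/0.62) ≈ 4.8998
y* = (k*)^α = 4.8998^0.38 ≈ 1.8292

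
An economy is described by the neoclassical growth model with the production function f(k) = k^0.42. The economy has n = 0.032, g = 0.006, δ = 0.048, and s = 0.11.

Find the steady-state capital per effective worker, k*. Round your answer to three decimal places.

At the steady state, Δk = 0, so s·k^α = (n + g + δ)·k.
Rearranging, k^(1−α) = s / (n + g + δ).
k^0.58 = 0.11 / (0.032 + 0.006 + 0.048) = 0.11 / 0.086 = 1.2791
k* = 1.2791^(1/0.58) ≈ 1.5287

k* = 1.529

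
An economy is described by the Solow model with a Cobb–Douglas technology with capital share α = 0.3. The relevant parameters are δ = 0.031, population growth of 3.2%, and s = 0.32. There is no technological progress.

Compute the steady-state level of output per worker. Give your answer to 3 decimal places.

y* ≈ 2.007

At the steady state, Δk = 0, so s·k^α = (n + δ)·k.
Dividing both sides by k: k^(1−α) = s / (n + δ).
k^0.7 = 0.32 / (0.032 + 0.031) = 0.32 / 0.063 = 5.0794
k* = 5.0794^(1/0.7) ≈ 10.1930
y* = (k*)^α = 10.1930^0.3 ≈ 2.0067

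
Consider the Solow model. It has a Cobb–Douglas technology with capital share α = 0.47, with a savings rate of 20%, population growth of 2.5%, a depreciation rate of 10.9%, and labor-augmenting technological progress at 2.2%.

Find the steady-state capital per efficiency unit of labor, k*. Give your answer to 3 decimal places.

At the steady state, Δk = 0, so s·k^α = (n + g + δ)·k.
Dividing both sides by k: k^(1−α) = s / (n + g + δ).
k^0.53 = 0.20 / (0.025 + 0.022 + 0.109) = 0.20 / 0.156 = 1.2821
k* = 1.2821^(1/0.53) ≈ 1.5982

k* ≈ 1.598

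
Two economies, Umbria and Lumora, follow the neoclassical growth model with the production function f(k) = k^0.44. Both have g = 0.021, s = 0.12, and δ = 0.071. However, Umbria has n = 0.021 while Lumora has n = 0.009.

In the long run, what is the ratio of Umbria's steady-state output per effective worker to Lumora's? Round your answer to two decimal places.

ratio ≈ 0.92

Steady-state y* = [s/(n + g + δ)]^(α/(1−α)), so the ratio is [ (s_U/(n + g + δ)_U) / (s_L/(n + g + δ)_L) ]^0.7857.
s_U/(n + g + δ)_U = 0.12/0.113 = 1.0619; s_L/(n + g + δ)_L = 0.12/0.101 = 1.1881.
Ratio = (1.0619/1.1881)^0.7857 = 0.8938^0.7857 ≈ 0.9156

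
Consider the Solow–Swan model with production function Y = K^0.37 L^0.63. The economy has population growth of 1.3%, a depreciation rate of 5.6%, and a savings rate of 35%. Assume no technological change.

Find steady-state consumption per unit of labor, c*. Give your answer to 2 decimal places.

In steady state, investment equals break-even investment: s·k^α = (n + δ)·k.
Dividing both sides by k: k^(1−α) = s / (n + δ).
k^0.63 = 0.35 / (0.013 + 0.056) = 0.35 / 0.069 = 5.0725
k* = 5.0725^(1/0.63) ≈ 13.1644
y* = (k*)^α = 13.1644^0.37 ≈ 2.5952
c* = (1 − s)·y* = (1 − 0.35) × 2.5952 ≈ 1.6869

c* = 1.69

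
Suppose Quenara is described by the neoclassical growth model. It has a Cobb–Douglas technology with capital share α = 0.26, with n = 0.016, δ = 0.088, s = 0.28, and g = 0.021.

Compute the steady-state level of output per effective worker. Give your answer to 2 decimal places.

y* ≈ 1.33

In steady state, investment equals break-even investment: s·k^α = (n + g + δ)·k.
Rearranging, k^(1−α) = s / (n + g + δ).
k^0.74 = 0.28 / (0.016 + 0.021 + 0.088) = 0.28 / 0.125 = 2.2400
k* = 2.2400^(1/0.74) ≈ 2.9738
y* = (k*)^α = 2.9738^0.26 ≈ 1.3276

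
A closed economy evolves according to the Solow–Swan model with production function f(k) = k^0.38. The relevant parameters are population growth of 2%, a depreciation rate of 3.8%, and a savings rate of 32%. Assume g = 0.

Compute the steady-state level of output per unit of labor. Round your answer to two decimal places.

y* ≈ 2.85

In steady state, investment equals break-even investment: s·k^α = (n + δ)·k.
Rearranging, k^(1−α) = s / (n + δ).
k^0.62 = 0.32 / (0.020 + 0.038) = 0.32 / 0.058 = 5.5172
k* = 5.5172^(1/0.62) ≈ 15.7152
y* = (k*)^α = 15.7152^0.38 ≈ 2.8484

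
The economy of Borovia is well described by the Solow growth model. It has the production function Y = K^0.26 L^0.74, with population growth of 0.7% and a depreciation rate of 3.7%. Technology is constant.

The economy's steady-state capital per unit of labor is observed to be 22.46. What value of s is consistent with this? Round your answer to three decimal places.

Steady state requires s·f(k) = (n + δ)·k, i.e. s·k^α = (n + δ)·k.
So s / (n + δ) = (k*)^(1−α) = 22.46^0.74 = 10.0010.
Therefore s = 10.0010 × (n + δ) = 10.0010 × 0.044 = 0.4400.

s ≈ 0.440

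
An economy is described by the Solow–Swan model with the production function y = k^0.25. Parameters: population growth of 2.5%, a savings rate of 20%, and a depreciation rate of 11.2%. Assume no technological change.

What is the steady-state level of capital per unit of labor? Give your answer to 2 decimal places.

k* ≈ 1.66

Steady state requires s·f(k) = (n + δ)·k, i.e. s·k^α = (n + δ)·k.
Rearranging, k^(1−α) = s / (n + δ).
k^0.75 = 0.20 / (0.025 + 0.112) = 0.20 / 0.137 = 1.4599
k* = 1.4599^(1/0.75) ≈ 1.6561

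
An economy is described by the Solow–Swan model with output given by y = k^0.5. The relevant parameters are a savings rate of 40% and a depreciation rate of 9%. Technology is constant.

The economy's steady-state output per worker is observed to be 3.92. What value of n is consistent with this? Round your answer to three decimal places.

n ≈ 0.012

In steady state, investment equals break-even investment: s·k^α = (n + δ)·k.
Since y* = [s/(n + δ)]^(α/(1−α)), we have s/(n + δ) = (y*)^((1−α)/α) = 3.92^1 = 3.9200.
Therefore n + δ = s / 3.9200 = 0.40 / 3.9200 = 0.1020, so n = 0.1020 − 0.090 = 0.0120.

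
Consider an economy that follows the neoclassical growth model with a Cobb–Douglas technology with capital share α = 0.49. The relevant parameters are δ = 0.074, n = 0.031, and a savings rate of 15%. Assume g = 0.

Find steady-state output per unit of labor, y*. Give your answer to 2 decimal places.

In steady state, investment equals break-even investment: s·k^α = (n + δ)·k.
Dividing both sides by k: k^(1−α) = s / (n + δ).
k^0.51 = 0.15 / (0.031 + 0.074) = 0.15 / 0.105 = 1.4286
k* = 1.4286^(1/0.51) ≈ 2.0125
y* = (k*)^α = 2.0125^0.49 ≈ 1.4087

y* ≈ 1.41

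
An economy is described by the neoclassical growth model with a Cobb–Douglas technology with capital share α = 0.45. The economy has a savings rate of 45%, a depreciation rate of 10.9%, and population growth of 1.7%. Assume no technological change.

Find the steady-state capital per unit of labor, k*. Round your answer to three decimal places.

Steady state requires s·f(k) = (n + δ)·k, i.e. s·k^α = (n + δ)·k.
Dividing both sides by k: k^(1−α) = s / (n + δ).
k^0.55 = 0.45 / (0.017 + 0.109) = 0.45 / 0.126 = 3.5714
k* = 3.5714^(1/0.55) ≈ 10.1195

k* = 10.120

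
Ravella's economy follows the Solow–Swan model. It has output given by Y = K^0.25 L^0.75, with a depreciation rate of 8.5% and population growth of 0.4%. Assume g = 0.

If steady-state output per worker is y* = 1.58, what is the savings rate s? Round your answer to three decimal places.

s ≈ 0.351

In steady state, investment equals break-even investment: s·k^α = (n + δ)·k.
Since y* = [s/(n + δ)]^(α/(1−α)), we have s/(n + δ) = (y*)^((1−α)/α) = 1.58^3 = 3.9443.
Therefore s = 3.9443 × (n + δ) = 3.9443 × 0.089 = 0.3510.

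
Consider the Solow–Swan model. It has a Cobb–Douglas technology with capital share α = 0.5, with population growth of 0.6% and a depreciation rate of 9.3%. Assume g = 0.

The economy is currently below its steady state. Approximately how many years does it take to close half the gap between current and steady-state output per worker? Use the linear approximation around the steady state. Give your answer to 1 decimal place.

half-life ≈ 14.0 years

Near the steady state the convergence rate is λ = (1 − α)(n + δ).
λ = (1 − 0.5) × 0.099 = 0.5 × 0.099 = 0.0495
Half-life = ln 2 / λ = 0.6931 / 0.0495 ≈ 14.00 years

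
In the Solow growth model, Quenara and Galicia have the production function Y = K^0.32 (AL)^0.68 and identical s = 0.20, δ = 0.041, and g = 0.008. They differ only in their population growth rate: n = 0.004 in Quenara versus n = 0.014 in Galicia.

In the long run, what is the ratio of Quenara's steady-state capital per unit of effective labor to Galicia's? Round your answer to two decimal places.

ratio ≈ 1.29

Steady-state k* = [s/(n + g + δ)]^(1/(1−α)), so the ratio is [ (s_Q/(n + g + δ)_Q) / (s_G/(n + g + δ)_G) ]^1.4706.
s_Q/(n + g + δ)_Q = 0.20/0.053 = 3.7736; s_G/(n + g + δ)_G = 0.20/0.063 = 3.1746.
Ratio = (3.7736/3.1746)^1.4706 = 1.1887^1.4706 ≈ 1.2894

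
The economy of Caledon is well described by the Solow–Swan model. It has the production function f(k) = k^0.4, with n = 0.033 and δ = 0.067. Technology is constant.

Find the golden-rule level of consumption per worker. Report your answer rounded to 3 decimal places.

c_gold ≈ 1.512

At the golden rule, f'(k) = n + δ, so α·k^(α−1) = n + δ and k_gold = (α/(n + δ))^(1/(1−α)).
k_gold = (0.4/0.100)^(1/0.6) = 4.0000^1.6667 ≈ 10.0798
c_gold = f(k_gold) − (n + δ)·k_gold = 2.5199 − 0.100×10.0798 ≈ 1.5119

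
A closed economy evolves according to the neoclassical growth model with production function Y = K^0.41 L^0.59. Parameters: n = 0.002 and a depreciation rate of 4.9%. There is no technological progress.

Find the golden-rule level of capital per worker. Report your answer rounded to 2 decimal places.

The golden rule sets f'(k) = n + δ, i.e. α·k^(α−1) = n + δ.
So k^(1−α) = α / (n + δ) = 0.41 / 0.051 = 8.0392.
k_gold = 8.0392^(1/0.59) ≈ 34.2183

k_gold ≈ 34.22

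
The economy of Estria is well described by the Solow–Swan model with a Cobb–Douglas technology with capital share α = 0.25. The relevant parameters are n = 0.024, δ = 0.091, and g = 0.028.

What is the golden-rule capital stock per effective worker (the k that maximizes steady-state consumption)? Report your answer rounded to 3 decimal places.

k_gold ≈ 2.106

The golden rule sets f'(k) = n + g + δ, i.e. α·k^(α−1) = n + g + δ.
So k^(1−α) = α / (n + g + δ) = 0.25 / 0.143 = 1.7483.
k_gold = 1.7483^(1/0.75) ≈ 2.1061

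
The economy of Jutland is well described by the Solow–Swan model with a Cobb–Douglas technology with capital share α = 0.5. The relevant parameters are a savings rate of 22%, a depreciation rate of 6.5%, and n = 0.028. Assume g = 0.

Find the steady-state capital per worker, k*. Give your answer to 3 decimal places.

k* ≈ 5.596

At the steady state, Δk = 0, so s·k^α = (n + δ)·k.
Dividing both sides by k: k^(1−α) = s / (n + δ).
k^0.5 = 0.22 / (0.028 + 0.065) = 0.22 / 0.093 = 2.3656
k* = 2.3656^(1/0.5) ≈ 5.5961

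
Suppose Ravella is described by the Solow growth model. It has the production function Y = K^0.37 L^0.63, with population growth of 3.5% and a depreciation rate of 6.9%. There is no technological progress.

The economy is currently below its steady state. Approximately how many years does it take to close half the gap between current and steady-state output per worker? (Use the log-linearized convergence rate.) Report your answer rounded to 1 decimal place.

Near the steady state the convergence rate is λ = (1 − α)(n + δ).
λ = (1 − 0.37) × 0.104 = 0.63 × 0.104 = 0.06552
Half-life = ln 2 / λ = 0.6931 / 0.06552 ≈ 10.58 years

t_½ ≈ 10.6 years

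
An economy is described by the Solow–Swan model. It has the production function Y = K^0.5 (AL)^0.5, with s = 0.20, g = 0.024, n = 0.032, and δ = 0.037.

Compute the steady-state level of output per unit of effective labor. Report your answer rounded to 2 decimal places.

At the steady state, Δk = 0, so s·k^α = (n + g + δ)·k.
Rearranging, k^(1−α) = s / (n + g + δ).
k^0.5 = 0.20 / (0.032 + 0.024 + 0.037) = 0.20 / 0.093 = 2.1505
k* = 2.1505^(1/0.5) ≈ 4.6247
y* = (k*)^α = 4.6247^0.5 ≈ 2.1505

y* = 2.15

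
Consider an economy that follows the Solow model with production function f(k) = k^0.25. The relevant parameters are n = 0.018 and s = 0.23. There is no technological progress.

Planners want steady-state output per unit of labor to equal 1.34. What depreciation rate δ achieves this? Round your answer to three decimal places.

δ ≈ 0.078

At the steady state, Δk = 0, so s·k^α = (n + δ)·k.
Since y* = [s/(n + δ)]^(α/(1−α)), we have s/(n + δ) = (y*)^((1−α)/α) = 1.34^3 = 2.4061.
Therefore n + δ = s / 2.4061 = 0.23 / 2.4061 = 0.0956, so δ = 0.0956 − 0.018 = 0.0776.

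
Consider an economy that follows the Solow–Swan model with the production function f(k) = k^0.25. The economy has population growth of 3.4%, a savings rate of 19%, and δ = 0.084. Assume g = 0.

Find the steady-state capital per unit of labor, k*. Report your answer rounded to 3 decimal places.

At the steady state, Δk = 0, so s·k^α = (n + δ)·k.
Dividing both sides by k: k^(1−α) = s / (n + δ).
k^0.75 = 0.19 / (0.034 + 0.084) = 0.19 / 0.118 = 1.6102
k* = 1.6102^(1/0.75) ≈ 1.8873

k* ≈ 1.887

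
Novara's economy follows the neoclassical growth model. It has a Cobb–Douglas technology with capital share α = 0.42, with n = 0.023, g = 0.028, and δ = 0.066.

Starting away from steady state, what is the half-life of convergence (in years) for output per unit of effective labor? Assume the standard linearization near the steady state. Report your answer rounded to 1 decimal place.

Near the steady state the convergence rate is λ = (1 − α)(n + g + δ).
λ = (1 − 0.42) × 0.117 = 0.58 × 0.117 = 0.06786
Half-life = ln 2 / λ = 0.6931 / 0.06786 ≈ 10.21 years

about 10.2 years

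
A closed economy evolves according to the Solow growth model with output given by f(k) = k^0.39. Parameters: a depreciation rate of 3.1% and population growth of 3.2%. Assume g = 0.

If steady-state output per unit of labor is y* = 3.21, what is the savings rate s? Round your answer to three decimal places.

At the steady state, Δk = 0, so s·k^α = (n + δ)·k.
Since y* = [s/(n + δ)]^(α/(1−α)), we have s/(n + δ) = (y*)^((1−α)/α) = 3.21^1.5641 = 6.1976.
Therefore s = 6.1976 × (n + δ) = 6.1976 × 0.063 = 0.3904.

s ≈ 0.390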